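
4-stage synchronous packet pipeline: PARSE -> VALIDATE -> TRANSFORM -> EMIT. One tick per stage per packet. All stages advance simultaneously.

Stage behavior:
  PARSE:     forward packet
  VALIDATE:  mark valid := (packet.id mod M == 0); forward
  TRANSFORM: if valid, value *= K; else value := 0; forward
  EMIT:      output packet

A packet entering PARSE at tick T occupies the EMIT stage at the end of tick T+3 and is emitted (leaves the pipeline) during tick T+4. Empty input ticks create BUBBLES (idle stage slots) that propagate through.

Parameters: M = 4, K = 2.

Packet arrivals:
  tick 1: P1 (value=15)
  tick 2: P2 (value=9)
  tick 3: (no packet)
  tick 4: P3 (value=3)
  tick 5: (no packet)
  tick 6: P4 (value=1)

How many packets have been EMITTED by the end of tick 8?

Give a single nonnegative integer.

Tick 1: [PARSE:P1(v=15,ok=F), VALIDATE:-, TRANSFORM:-, EMIT:-] out:-; in:P1
Tick 2: [PARSE:P2(v=9,ok=F), VALIDATE:P1(v=15,ok=F), TRANSFORM:-, EMIT:-] out:-; in:P2
Tick 3: [PARSE:-, VALIDATE:P2(v=9,ok=F), TRANSFORM:P1(v=0,ok=F), EMIT:-] out:-; in:-
Tick 4: [PARSE:P3(v=3,ok=F), VALIDATE:-, TRANSFORM:P2(v=0,ok=F), EMIT:P1(v=0,ok=F)] out:-; in:P3
Tick 5: [PARSE:-, VALIDATE:P3(v=3,ok=F), TRANSFORM:-, EMIT:P2(v=0,ok=F)] out:P1(v=0); in:-
Tick 6: [PARSE:P4(v=1,ok=F), VALIDATE:-, TRANSFORM:P3(v=0,ok=F), EMIT:-] out:P2(v=0); in:P4
Tick 7: [PARSE:-, VALIDATE:P4(v=1,ok=T), TRANSFORM:-, EMIT:P3(v=0,ok=F)] out:-; in:-
Tick 8: [PARSE:-, VALIDATE:-, TRANSFORM:P4(v=2,ok=T), EMIT:-] out:P3(v=0); in:-
Emitted by tick 8: ['P1', 'P2', 'P3']

Answer: 3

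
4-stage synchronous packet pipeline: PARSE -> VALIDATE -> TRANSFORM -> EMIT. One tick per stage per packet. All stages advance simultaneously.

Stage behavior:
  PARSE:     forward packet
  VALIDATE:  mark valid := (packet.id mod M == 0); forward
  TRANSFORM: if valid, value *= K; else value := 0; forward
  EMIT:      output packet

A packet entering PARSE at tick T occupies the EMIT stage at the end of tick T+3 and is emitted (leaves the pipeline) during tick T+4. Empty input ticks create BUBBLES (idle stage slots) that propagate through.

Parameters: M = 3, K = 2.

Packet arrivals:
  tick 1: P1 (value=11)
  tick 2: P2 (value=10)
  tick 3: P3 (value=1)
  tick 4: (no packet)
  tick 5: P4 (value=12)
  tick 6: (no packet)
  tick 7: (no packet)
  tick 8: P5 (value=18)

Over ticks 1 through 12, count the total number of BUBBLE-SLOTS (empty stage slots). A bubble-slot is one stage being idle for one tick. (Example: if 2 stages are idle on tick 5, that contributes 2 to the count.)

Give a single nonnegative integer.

Tick 1: [PARSE:P1(v=11,ok=F), VALIDATE:-, TRANSFORM:-, EMIT:-] out:-; bubbles=3
Tick 2: [PARSE:P2(v=10,ok=F), VALIDATE:P1(v=11,ok=F), TRANSFORM:-, EMIT:-] out:-; bubbles=2
Tick 3: [PARSE:P3(v=1,ok=F), VALIDATE:P2(v=10,ok=F), TRANSFORM:P1(v=0,ok=F), EMIT:-] out:-; bubbles=1
Tick 4: [PARSE:-, VALIDATE:P3(v=1,ok=T), TRANSFORM:P2(v=0,ok=F), EMIT:P1(v=0,ok=F)] out:-; bubbles=1
Tick 5: [PARSE:P4(v=12,ok=F), VALIDATE:-, TRANSFORM:P3(v=2,ok=T), EMIT:P2(v=0,ok=F)] out:P1(v=0); bubbles=1
Tick 6: [PARSE:-, VALIDATE:P4(v=12,ok=F), TRANSFORM:-, EMIT:P3(v=2,ok=T)] out:P2(v=0); bubbles=2
Tick 7: [PARSE:-, VALIDATE:-, TRANSFORM:P4(v=0,ok=F), EMIT:-] out:P3(v=2); bubbles=3
Tick 8: [PARSE:P5(v=18,ok=F), VALIDATE:-, TRANSFORM:-, EMIT:P4(v=0,ok=F)] out:-; bubbles=2
Tick 9: [PARSE:-, VALIDATE:P5(v=18,ok=F), TRANSFORM:-, EMIT:-] out:P4(v=0); bubbles=3
Tick 10: [PARSE:-, VALIDATE:-, TRANSFORM:P5(v=0,ok=F), EMIT:-] out:-; bubbles=3
Tick 11: [PARSE:-, VALIDATE:-, TRANSFORM:-, EMIT:P5(v=0,ok=F)] out:-; bubbles=3
Tick 12: [PARSE:-, VALIDATE:-, TRANSFORM:-, EMIT:-] out:P5(v=0); bubbles=4
Total bubble-slots: 28

Answer: 28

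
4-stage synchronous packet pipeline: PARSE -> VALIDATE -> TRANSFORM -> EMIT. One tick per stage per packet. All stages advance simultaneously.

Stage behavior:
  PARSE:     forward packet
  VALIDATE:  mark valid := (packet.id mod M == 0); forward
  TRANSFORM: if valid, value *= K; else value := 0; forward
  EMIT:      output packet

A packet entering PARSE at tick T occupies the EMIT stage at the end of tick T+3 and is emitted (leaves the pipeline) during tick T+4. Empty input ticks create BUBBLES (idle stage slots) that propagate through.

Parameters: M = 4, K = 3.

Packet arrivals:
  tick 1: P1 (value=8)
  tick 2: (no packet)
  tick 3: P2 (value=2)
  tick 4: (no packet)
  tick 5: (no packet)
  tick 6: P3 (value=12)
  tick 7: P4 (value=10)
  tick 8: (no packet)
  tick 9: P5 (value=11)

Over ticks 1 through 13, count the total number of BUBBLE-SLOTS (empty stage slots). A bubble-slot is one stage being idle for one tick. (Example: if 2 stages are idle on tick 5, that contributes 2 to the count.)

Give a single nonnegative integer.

Tick 1: [PARSE:P1(v=8,ok=F), VALIDATE:-, TRANSFORM:-, EMIT:-] out:-; bubbles=3
Tick 2: [PARSE:-, VALIDATE:P1(v=8,ok=F), TRANSFORM:-, EMIT:-] out:-; bubbles=3
Tick 3: [PARSE:P2(v=2,ok=F), VALIDATE:-, TRANSFORM:P1(v=0,ok=F), EMIT:-] out:-; bubbles=2
Tick 4: [PARSE:-, VALIDATE:P2(v=2,ok=F), TRANSFORM:-, EMIT:P1(v=0,ok=F)] out:-; bubbles=2
Tick 5: [PARSE:-, VALIDATE:-, TRANSFORM:P2(v=0,ok=F), EMIT:-] out:P1(v=0); bubbles=3
Tick 6: [PARSE:P3(v=12,ok=F), VALIDATE:-, TRANSFORM:-, EMIT:P2(v=0,ok=F)] out:-; bubbles=2
Tick 7: [PARSE:P4(v=10,ok=F), VALIDATE:P3(v=12,ok=F), TRANSFORM:-, EMIT:-] out:P2(v=0); bubbles=2
Tick 8: [PARSE:-, VALIDATE:P4(v=10,ok=T), TRANSFORM:P3(v=0,ok=F), EMIT:-] out:-; bubbles=2
Tick 9: [PARSE:P5(v=11,ok=F), VALIDATE:-, TRANSFORM:P4(v=30,ok=T), EMIT:P3(v=0,ok=F)] out:-; bubbles=1
Tick 10: [PARSE:-, VALIDATE:P5(v=11,ok=F), TRANSFORM:-, EMIT:P4(v=30,ok=T)] out:P3(v=0); bubbles=2
Tick 11: [PARSE:-, VALIDATE:-, TRANSFORM:P5(v=0,ok=F), EMIT:-] out:P4(v=30); bubbles=3
Tick 12: [PARSE:-, VALIDATE:-, TRANSFORM:-, EMIT:P5(v=0,ok=F)] out:-; bubbles=3
Tick 13: [PARSE:-, VALIDATE:-, TRANSFORM:-, EMIT:-] out:P5(v=0); bubbles=4
Total bubble-slots: 32

Answer: 32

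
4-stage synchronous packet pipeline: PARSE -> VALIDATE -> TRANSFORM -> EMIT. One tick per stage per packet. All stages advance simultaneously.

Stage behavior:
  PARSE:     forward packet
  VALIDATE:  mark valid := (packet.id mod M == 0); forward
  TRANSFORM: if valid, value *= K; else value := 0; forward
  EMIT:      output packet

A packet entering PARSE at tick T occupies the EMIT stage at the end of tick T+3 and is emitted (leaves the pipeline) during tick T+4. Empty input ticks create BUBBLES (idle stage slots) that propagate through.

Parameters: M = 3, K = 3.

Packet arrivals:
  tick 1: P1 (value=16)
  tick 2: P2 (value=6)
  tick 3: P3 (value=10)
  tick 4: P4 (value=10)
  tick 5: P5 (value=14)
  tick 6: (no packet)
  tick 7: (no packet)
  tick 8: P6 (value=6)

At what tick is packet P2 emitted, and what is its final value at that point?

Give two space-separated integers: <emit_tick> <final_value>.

Answer: 6 0

Derivation:
Tick 1: [PARSE:P1(v=16,ok=F), VALIDATE:-, TRANSFORM:-, EMIT:-] out:-; in:P1
Tick 2: [PARSE:P2(v=6,ok=F), VALIDATE:P1(v=16,ok=F), TRANSFORM:-, EMIT:-] out:-; in:P2
Tick 3: [PARSE:P3(v=10,ok=F), VALIDATE:P2(v=6,ok=F), TRANSFORM:P1(v=0,ok=F), EMIT:-] out:-; in:P3
Tick 4: [PARSE:P4(v=10,ok=F), VALIDATE:P3(v=10,ok=T), TRANSFORM:P2(v=0,ok=F), EMIT:P1(v=0,ok=F)] out:-; in:P4
Tick 5: [PARSE:P5(v=14,ok=F), VALIDATE:P4(v=10,ok=F), TRANSFORM:P3(v=30,ok=T), EMIT:P2(v=0,ok=F)] out:P1(v=0); in:P5
Tick 6: [PARSE:-, VALIDATE:P5(v=14,ok=F), TRANSFORM:P4(v=0,ok=F), EMIT:P3(v=30,ok=T)] out:P2(v=0); in:-
Tick 7: [PARSE:-, VALIDATE:-, TRANSFORM:P5(v=0,ok=F), EMIT:P4(v=0,ok=F)] out:P3(v=30); in:-
Tick 8: [PARSE:P6(v=6,ok=F), VALIDATE:-, TRANSFORM:-, EMIT:P5(v=0,ok=F)] out:P4(v=0); in:P6
Tick 9: [PARSE:-, VALIDATE:P6(v=6,ok=T), TRANSFORM:-, EMIT:-] out:P5(v=0); in:-
Tick 10: [PARSE:-, VALIDATE:-, TRANSFORM:P6(v=18,ok=T), EMIT:-] out:-; in:-
Tick 11: [PARSE:-, VALIDATE:-, TRANSFORM:-, EMIT:P6(v=18,ok=T)] out:-; in:-
Tick 12: [PARSE:-, VALIDATE:-, TRANSFORM:-, EMIT:-] out:P6(v=18); in:-
P2: arrives tick 2, valid=False (id=2, id%3=2), emit tick 6, final value 0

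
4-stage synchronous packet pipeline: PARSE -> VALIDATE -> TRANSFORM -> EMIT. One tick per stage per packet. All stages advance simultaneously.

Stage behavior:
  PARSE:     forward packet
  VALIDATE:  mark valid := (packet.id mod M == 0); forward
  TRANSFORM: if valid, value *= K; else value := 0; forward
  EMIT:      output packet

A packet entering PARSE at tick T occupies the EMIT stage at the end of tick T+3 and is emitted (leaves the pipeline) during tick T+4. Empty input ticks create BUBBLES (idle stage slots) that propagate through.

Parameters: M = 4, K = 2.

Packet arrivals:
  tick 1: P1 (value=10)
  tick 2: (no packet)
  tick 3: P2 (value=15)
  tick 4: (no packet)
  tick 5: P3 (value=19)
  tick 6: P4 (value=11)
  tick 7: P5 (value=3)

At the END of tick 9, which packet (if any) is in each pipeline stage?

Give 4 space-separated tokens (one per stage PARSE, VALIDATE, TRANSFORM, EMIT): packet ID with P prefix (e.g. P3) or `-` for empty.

Answer: - - P5 P4

Derivation:
Tick 1: [PARSE:P1(v=10,ok=F), VALIDATE:-, TRANSFORM:-, EMIT:-] out:-; in:P1
Tick 2: [PARSE:-, VALIDATE:P1(v=10,ok=F), TRANSFORM:-, EMIT:-] out:-; in:-
Tick 3: [PARSE:P2(v=15,ok=F), VALIDATE:-, TRANSFORM:P1(v=0,ok=F), EMIT:-] out:-; in:P2
Tick 4: [PARSE:-, VALIDATE:P2(v=15,ok=F), TRANSFORM:-, EMIT:P1(v=0,ok=F)] out:-; in:-
Tick 5: [PARSE:P3(v=19,ok=F), VALIDATE:-, TRANSFORM:P2(v=0,ok=F), EMIT:-] out:P1(v=0); in:P3
Tick 6: [PARSE:P4(v=11,ok=F), VALIDATE:P3(v=19,ok=F), TRANSFORM:-, EMIT:P2(v=0,ok=F)] out:-; in:P4
Tick 7: [PARSE:P5(v=3,ok=F), VALIDATE:P4(v=11,ok=T), TRANSFORM:P3(v=0,ok=F), EMIT:-] out:P2(v=0); in:P5
Tick 8: [PARSE:-, VALIDATE:P5(v=3,ok=F), TRANSFORM:P4(v=22,ok=T), EMIT:P3(v=0,ok=F)] out:-; in:-
Tick 9: [PARSE:-, VALIDATE:-, TRANSFORM:P5(v=0,ok=F), EMIT:P4(v=22,ok=T)] out:P3(v=0); in:-
At end of tick 9: ['-', '-', 'P5', 'P4']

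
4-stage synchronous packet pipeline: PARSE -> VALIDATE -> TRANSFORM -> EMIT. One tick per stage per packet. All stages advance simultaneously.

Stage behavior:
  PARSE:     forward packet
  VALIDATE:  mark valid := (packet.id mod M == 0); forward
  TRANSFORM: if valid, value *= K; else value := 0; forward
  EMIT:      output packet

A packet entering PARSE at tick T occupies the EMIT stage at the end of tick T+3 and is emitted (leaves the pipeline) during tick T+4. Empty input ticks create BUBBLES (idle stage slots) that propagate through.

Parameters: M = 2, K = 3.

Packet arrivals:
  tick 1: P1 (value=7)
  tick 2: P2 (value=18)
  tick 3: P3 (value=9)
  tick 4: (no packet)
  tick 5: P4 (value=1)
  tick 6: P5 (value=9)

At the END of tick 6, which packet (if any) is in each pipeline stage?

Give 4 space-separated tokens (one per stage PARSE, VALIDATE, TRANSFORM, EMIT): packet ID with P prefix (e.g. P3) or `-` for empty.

Answer: P5 P4 - P3

Derivation:
Tick 1: [PARSE:P1(v=7,ok=F), VALIDATE:-, TRANSFORM:-, EMIT:-] out:-; in:P1
Tick 2: [PARSE:P2(v=18,ok=F), VALIDATE:P1(v=7,ok=F), TRANSFORM:-, EMIT:-] out:-; in:P2
Tick 3: [PARSE:P3(v=9,ok=F), VALIDATE:P2(v=18,ok=T), TRANSFORM:P1(v=0,ok=F), EMIT:-] out:-; in:P3
Tick 4: [PARSE:-, VALIDATE:P3(v=9,ok=F), TRANSFORM:P2(v=54,ok=T), EMIT:P1(v=0,ok=F)] out:-; in:-
Tick 5: [PARSE:P4(v=1,ok=F), VALIDATE:-, TRANSFORM:P3(v=0,ok=F), EMIT:P2(v=54,ok=T)] out:P1(v=0); in:P4
Tick 6: [PARSE:P5(v=9,ok=F), VALIDATE:P4(v=1,ok=T), TRANSFORM:-, EMIT:P3(v=0,ok=F)] out:P2(v=54); in:P5
At end of tick 6: ['P5', 'P4', '-', 'P3']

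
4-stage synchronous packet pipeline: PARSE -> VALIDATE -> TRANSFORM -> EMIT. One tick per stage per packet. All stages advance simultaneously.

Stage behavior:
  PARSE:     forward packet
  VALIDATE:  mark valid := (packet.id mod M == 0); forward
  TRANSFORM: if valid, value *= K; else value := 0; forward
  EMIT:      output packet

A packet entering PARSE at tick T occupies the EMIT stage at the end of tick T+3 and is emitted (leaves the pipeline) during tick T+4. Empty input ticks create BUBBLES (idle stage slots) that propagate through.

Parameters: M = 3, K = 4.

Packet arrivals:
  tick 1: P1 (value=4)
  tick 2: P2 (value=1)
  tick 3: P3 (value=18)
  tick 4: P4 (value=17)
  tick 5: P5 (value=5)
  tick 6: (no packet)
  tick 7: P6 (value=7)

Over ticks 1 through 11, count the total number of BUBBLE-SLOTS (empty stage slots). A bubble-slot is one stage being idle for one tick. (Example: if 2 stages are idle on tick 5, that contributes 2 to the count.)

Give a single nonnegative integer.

Tick 1: [PARSE:P1(v=4,ok=F), VALIDATE:-, TRANSFORM:-, EMIT:-] out:-; bubbles=3
Tick 2: [PARSE:P2(v=1,ok=F), VALIDATE:P1(v=4,ok=F), TRANSFORM:-, EMIT:-] out:-; bubbles=2
Tick 3: [PARSE:P3(v=18,ok=F), VALIDATE:P2(v=1,ok=F), TRANSFORM:P1(v=0,ok=F), EMIT:-] out:-; bubbles=1
Tick 4: [PARSE:P4(v=17,ok=F), VALIDATE:P3(v=18,ok=T), TRANSFORM:P2(v=0,ok=F), EMIT:P1(v=0,ok=F)] out:-; bubbles=0
Tick 5: [PARSE:P5(v=5,ok=F), VALIDATE:P4(v=17,ok=F), TRANSFORM:P3(v=72,ok=T), EMIT:P2(v=0,ok=F)] out:P1(v=0); bubbles=0
Tick 6: [PARSE:-, VALIDATE:P5(v=5,ok=F), TRANSFORM:P4(v=0,ok=F), EMIT:P3(v=72,ok=T)] out:P2(v=0); bubbles=1
Tick 7: [PARSE:P6(v=7,ok=F), VALIDATE:-, TRANSFORM:P5(v=0,ok=F), EMIT:P4(v=0,ok=F)] out:P3(v=72); bubbles=1
Tick 8: [PARSE:-, VALIDATE:P6(v=7,ok=T), TRANSFORM:-, EMIT:P5(v=0,ok=F)] out:P4(v=0); bubbles=2
Tick 9: [PARSE:-, VALIDATE:-, TRANSFORM:P6(v=28,ok=T), EMIT:-] out:P5(v=0); bubbles=3
Tick 10: [PARSE:-, VALIDATE:-, TRANSFORM:-, EMIT:P6(v=28,ok=T)] out:-; bubbles=3
Tick 11: [PARSE:-, VALIDATE:-, TRANSFORM:-, EMIT:-] out:P6(v=28); bubbles=4
Total bubble-slots: 20

Answer: 20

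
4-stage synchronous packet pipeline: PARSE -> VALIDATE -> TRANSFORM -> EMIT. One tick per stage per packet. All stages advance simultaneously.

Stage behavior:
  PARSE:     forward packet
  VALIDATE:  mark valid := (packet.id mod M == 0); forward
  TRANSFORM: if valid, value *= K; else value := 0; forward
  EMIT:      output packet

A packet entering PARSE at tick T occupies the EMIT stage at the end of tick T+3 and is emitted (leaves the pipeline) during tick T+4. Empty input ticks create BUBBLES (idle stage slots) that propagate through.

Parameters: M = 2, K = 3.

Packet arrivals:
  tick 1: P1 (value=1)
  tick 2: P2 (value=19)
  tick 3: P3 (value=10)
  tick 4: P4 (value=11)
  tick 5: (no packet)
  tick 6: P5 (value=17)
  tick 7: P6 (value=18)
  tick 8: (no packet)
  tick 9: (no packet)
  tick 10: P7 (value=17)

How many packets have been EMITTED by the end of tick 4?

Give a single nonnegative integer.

Answer: 0

Derivation:
Tick 1: [PARSE:P1(v=1,ok=F), VALIDATE:-, TRANSFORM:-, EMIT:-] out:-; in:P1
Tick 2: [PARSE:P2(v=19,ok=F), VALIDATE:P1(v=1,ok=F), TRANSFORM:-, EMIT:-] out:-; in:P2
Tick 3: [PARSE:P3(v=10,ok=F), VALIDATE:P2(v=19,ok=T), TRANSFORM:P1(v=0,ok=F), EMIT:-] out:-; in:P3
Tick 4: [PARSE:P4(v=11,ok=F), VALIDATE:P3(v=10,ok=F), TRANSFORM:P2(v=57,ok=T), EMIT:P1(v=0,ok=F)] out:-; in:P4
Emitted by tick 4: []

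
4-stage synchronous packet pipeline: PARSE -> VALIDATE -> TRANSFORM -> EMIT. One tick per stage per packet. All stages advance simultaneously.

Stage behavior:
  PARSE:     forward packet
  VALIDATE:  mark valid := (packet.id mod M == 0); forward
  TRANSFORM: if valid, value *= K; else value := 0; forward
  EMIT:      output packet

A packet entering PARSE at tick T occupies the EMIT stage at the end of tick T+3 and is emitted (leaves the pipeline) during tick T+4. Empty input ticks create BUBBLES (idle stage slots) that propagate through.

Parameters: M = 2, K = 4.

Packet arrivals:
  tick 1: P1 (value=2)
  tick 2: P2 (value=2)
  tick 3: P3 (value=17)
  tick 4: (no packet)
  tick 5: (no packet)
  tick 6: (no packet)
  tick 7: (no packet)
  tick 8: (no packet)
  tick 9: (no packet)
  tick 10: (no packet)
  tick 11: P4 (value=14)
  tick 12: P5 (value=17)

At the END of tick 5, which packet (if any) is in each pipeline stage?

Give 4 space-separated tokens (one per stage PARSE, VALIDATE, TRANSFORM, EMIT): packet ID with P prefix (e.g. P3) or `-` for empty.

Answer: - - P3 P2

Derivation:
Tick 1: [PARSE:P1(v=2,ok=F), VALIDATE:-, TRANSFORM:-, EMIT:-] out:-; in:P1
Tick 2: [PARSE:P2(v=2,ok=F), VALIDATE:P1(v=2,ok=F), TRANSFORM:-, EMIT:-] out:-; in:P2
Tick 3: [PARSE:P3(v=17,ok=F), VALIDATE:P2(v=2,ok=T), TRANSFORM:P1(v=0,ok=F), EMIT:-] out:-; in:P3
Tick 4: [PARSE:-, VALIDATE:P3(v=17,ok=F), TRANSFORM:P2(v=8,ok=T), EMIT:P1(v=0,ok=F)] out:-; in:-
Tick 5: [PARSE:-, VALIDATE:-, TRANSFORM:P3(v=0,ok=F), EMIT:P2(v=8,ok=T)] out:P1(v=0); in:-
At end of tick 5: ['-', '-', 'P3', 'P2']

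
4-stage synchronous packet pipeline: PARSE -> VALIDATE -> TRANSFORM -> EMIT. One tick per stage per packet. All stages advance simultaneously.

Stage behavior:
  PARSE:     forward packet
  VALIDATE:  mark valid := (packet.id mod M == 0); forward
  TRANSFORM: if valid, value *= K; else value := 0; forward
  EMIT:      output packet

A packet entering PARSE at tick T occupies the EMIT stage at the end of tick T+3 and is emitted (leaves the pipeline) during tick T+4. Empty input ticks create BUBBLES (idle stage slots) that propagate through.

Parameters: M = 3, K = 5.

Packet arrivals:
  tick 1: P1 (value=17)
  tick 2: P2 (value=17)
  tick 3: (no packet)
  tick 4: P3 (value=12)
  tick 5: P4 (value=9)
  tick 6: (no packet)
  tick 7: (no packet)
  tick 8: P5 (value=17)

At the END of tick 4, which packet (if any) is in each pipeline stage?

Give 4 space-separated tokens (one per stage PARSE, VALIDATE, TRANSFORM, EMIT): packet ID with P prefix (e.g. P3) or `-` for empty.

Answer: P3 - P2 P1

Derivation:
Tick 1: [PARSE:P1(v=17,ok=F), VALIDATE:-, TRANSFORM:-, EMIT:-] out:-; in:P1
Tick 2: [PARSE:P2(v=17,ok=F), VALIDATE:P1(v=17,ok=F), TRANSFORM:-, EMIT:-] out:-; in:P2
Tick 3: [PARSE:-, VALIDATE:P2(v=17,ok=F), TRANSFORM:P1(v=0,ok=F), EMIT:-] out:-; in:-
Tick 4: [PARSE:P3(v=12,ok=F), VALIDATE:-, TRANSFORM:P2(v=0,ok=F), EMIT:P1(v=0,ok=F)] out:-; in:P3
At end of tick 4: ['P3', '-', 'P2', 'P1']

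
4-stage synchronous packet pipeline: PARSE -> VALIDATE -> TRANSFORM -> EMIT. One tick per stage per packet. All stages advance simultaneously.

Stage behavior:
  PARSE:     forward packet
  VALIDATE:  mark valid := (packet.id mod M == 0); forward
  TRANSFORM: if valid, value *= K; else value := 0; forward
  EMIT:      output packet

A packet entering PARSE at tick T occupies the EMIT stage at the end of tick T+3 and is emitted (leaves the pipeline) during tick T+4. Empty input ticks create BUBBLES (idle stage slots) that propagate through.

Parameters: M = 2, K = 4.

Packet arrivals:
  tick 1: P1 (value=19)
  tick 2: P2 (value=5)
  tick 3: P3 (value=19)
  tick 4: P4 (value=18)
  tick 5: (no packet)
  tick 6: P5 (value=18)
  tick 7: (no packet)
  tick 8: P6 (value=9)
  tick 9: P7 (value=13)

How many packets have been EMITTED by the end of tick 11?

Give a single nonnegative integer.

Tick 1: [PARSE:P1(v=19,ok=F), VALIDATE:-, TRANSFORM:-, EMIT:-] out:-; in:P1
Tick 2: [PARSE:P2(v=5,ok=F), VALIDATE:P1(v=19,ok=F), TRANSFORM:-, EMIT:-] out:-; in:P2
Tick 3: [PARSE:P3(v=19,ok=F), VALIDATE:P2(v=5,ok=T), TRANSFORM:P1(v=0,ok=F), EMIT:-] out:-; in:P3
Tick 4: [PARSE:P4(v=18,ok=F), VALIDATE:P3(v=19,ok=F), TRANSFORM:P2(v=20,ok=T), EMIT:P1(v=0,ok=F)] out:-; in:P4
Tick 5: [PARSE:-, VALIDATE:P4(v=18,ok=T), TRANSFORM:P3(v=0,ok=F), EMIT:P2(v=20,ok=T)] out:P1(v=0); in:-
Tick 6: [PARSE:P5(v=18,ok=F), VALIDATE:-, TRANSFORM:P4(v=72,ok=T), EMIT:P3(v=0,ok=F)] out:P2(v=20); in:P5
Tick 7: [PARSE:-, VALIDATE:P5(v=18,ok=F), TRANSFORM:-, EMIT:P4(v=72,ok=T)] out:P3(v=0); in:-
Tick 8: [PARSE:P6(v=9,ok=F), VALIDATE:-, TRANSFORM:P5(v=0,ok=F), EMIT:-] out:P4(v=72); in:P6
Tick 9: [PARSE:P7(v=13,ok=F), VALIDATE:P6(v=9,ok=T), TRANSFORM:-, EMIT:P5(v=0,ok=F)] out:-; in:P7
Tick 10: [PARSE:-, VALIDATE:P7(v=13,ok=F), TRANSFORM:P6(v=36,ok=T), EMIT:-] out:P5(v=0); in:-
Tick 11: [PARSE:-, VALIDATE:-, TRANSFORM:P7(v=0,ok=F), EMIT:P6(v=36,ok=T)] out:-; in:-
Emitted by tick 11: ['P1', 'P2', 'P3', 'P4', 'P5']

Answer: 5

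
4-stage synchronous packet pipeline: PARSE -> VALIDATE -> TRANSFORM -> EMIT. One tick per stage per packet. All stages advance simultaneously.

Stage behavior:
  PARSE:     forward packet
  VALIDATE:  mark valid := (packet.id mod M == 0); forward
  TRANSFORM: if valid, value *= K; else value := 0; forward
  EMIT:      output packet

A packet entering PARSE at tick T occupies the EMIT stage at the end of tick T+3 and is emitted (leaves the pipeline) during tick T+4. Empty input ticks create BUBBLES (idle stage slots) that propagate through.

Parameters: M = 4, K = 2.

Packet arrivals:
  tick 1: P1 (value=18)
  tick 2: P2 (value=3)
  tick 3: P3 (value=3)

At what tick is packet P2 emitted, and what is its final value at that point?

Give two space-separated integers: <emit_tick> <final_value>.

Answer: 6 0

Derivation:
Tick 1: [PARSE:P1(v=18,ok=F), VALIDATE:-, TRANSFORM:-, EMIT:-] out:-; in:P1
Tick 2: [PARSE:P2(v=3,ok=F), VALIDATE:P1(v=18,ok=F), TRANSFORM:-, EMIT:-] out:-; in:P2
Tick 3: [PARSE:P3(v=3,ok=F), VALIDATE:P2(v=3,ok=F), TRANSFORM:P1(v=0,ok=F), EMIT:-] out:-; in:P3
Tick 4: [PARSE:-, VALIDATE:P3(v=3,ok=F), TRANSFORM:P2(v=0,ok=F), EMIT:P1(v=0,ok=F)] out:-; in:-
Tick 5: [PARSE:-, VALIDATE:-, TRANSFORM:P3(v=0,ok=F), EMIT:P2(v=0,ok=F)] out:P1(v=0); in:-
Tick 6: [PARSE:-, VALIDATE:-, TRANSFORM:-, EMIT:P3(v=0,ok=F)] out:P2(v=0); in:-
Tick 7: [PARSE:-, VALIDATE:-, TRANSFORM:-, EMIT:-] out:P3(v=0); in:-
P2: arrives tick 2, valid=False (id=2, id%4=2), emit tick 6, final value 0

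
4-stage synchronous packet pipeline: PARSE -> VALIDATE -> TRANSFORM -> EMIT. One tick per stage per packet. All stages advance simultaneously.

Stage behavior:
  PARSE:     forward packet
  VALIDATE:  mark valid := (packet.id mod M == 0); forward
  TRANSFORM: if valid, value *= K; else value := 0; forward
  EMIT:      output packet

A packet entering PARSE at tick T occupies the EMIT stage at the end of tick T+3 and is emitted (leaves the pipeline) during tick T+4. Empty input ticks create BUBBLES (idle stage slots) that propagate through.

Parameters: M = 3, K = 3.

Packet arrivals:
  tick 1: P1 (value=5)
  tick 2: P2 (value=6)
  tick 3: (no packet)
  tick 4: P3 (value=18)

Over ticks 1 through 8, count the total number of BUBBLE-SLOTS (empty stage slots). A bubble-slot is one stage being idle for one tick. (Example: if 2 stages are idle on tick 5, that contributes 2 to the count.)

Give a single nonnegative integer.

Answer: 20

Derivation:
Tick 1: [PARSE:P1(v=5,ok=F), VALIDATE:-, TRANSFORM:-, EMIT:-] out:-; bubbles=3
Tick 2: [PARSE:P2(v=6,ok=F), VALIDATE:P1(v=5,ok=F), TRANSFORM:-, EMIT:-] out:-; bubbles=2
Tick 3: [PARSE:-, VALIDATE:P2(v=6,ok=F), TRANSFORM:P1(v=0,ok=F), EMIT:-] out:-; bubbles=2
Tick 4: [PARSE:P3(v=18,ok=F), VALIDATE:-, TRANSFORM:P2(v=0,ok=F), EMIT:P1(v=0,ok=F)] out:-; bubbles=1
Tick 5: [PARSE:-, VALIDATE:P3(v=18,ok=T), TRANSFORM:-, EMIT:P2(v=0,ok=F)] out:P1(v=0); bubbles=2
Tick 6: [PARSE:-, VALIDATE:-, TRANSFORM:P3(v=54,ok=T), EMIT:-] out:P2(v=0); bubbles=3
Tick 7: [PARSE:-, VALIDATE:-, TRANSFORM:-, EMIT:P3(v=54,ok=T)] out:-; bubbles=3
Tick 8: [PARSE:-, VALIDATE:-, TRANSFORM:-, EMIT:-] out:P3(v=54); bubbles=4
Total bubble-slots: 20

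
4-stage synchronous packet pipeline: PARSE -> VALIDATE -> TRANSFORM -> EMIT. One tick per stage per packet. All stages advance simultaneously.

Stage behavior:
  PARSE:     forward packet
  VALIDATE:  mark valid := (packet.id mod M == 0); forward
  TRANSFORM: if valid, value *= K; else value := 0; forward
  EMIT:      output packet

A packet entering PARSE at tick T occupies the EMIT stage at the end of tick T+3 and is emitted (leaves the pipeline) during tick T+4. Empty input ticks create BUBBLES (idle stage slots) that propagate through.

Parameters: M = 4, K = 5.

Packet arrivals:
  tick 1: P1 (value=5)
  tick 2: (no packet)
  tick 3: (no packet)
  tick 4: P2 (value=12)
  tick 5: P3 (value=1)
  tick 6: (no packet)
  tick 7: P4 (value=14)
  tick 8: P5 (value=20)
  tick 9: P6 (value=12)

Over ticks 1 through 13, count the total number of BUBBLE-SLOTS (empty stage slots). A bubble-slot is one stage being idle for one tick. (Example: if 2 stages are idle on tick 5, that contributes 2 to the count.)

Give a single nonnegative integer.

Answer: 28

Derivation:
Tick 1: [PARSE:P1(v=5,ok=F), VALIDATE:-, TRANSFORM:-, EMIT:-] out:-; bubbles=3
Tick 2: [PARSE:-, VALIDATE:P1(v=5,ok=F), TRANSFORM:-, EMIT:-] out:-; bubbles=3
Tick 3: [PARSE:-, VALIDATE:-, TRANSFORM:P1(v=0,ok=F), EMIT:-] out:-; bubbles=3
Tick 4: [PARSE:P2(v=12,ok=F), VALIDATE:-, TRANSFORM:-, EMIT:P1(v=0,ok=F)] out:-; bubbles=2
Tick 5: [PARSE:P3(v=1,ok=F), VALIDATE:P2(v=12,ok=F), TRANSFORM:-, EMIT:-] out:P1(v=0); bubbles=2
Tick 6: [PARSE:-, VALIDATE:P3(v=1,ok=F), TRANSFORM:P2(v=0,ok=F), EMIT:-] out:-; bubbles=2
Tick 7: [PARSE:P4(v=14,ok=F), VALIDATE:-, TRANSFORM:P3(v=0,ok=F), EMIT:P2(v=0,ok=F)] out:-; bubbles=1
Tick 8: [PARSE:P5(v=20,ok=F), VALIDATE:P4(v=14,ok=T), TRANSFORM:-, EMIT:P3(v=0,ok=F)] out:P2(v=0); bubbles=1
Tick 9: [PARSE:P6(v=12,ok=F), VALIDATE:P5(v=20,ok=F), TRANSFORM:P4(v=70,ok=T), EMIT:-] out:P3(v=0); bubbles=1
Tick 10: [PARSE:-, VALIDATE:P6(v=12,ok=F), TRANSFORM:P5(v=0,ok=F), EMIT:P4(v=70,ok=T)] out:-; bubbles=1
Tick 11: [PARSE:-, VALIDATE:-, TRANSFORM:P6(v=0,ok=F), EMIT:P5(v=0,ok=F)] out:P4(v=70); bubbles=2
Tick 12: [PARSE:-, VALIDATE:-, TRANSFORM:-, EMIT:P6(v=0,ok=F)] out:P5(v=0); bubbles=3
Tick 13: [PARSE:-, VALIDATE:-, TRANSFORM:-, EMIT:-] out:P6(v=0); bubbles=4
Total bubble-slots: 28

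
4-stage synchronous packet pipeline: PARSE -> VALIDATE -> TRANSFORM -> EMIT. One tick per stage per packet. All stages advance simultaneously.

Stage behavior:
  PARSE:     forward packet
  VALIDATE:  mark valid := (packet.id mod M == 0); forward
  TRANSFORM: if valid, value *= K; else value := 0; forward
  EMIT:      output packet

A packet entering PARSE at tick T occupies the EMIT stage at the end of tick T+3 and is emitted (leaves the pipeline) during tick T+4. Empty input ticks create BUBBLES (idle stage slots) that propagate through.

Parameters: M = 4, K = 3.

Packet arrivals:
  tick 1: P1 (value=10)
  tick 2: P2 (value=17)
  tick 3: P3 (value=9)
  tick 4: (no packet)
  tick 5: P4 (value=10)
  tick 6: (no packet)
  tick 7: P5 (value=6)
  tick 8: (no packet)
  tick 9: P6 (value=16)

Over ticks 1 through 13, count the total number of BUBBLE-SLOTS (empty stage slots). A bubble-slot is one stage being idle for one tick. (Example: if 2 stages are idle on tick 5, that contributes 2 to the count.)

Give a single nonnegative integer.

Tick 1: [PARSE:P1(v=10,ok=F), VALIDATE:-, TRANSFORM:-, EMIT:-] out:-; bubbles=3
Tick 2: [PARSE:P2(v=17,ok=F), VALIDATE:P1(v=10,ok=F), TRANSFORM:-, EMIT:-] out:-; bubbles=2
Tick 3: [PARSE:P3(v=9,ok=F), VALIDATE:P2(v=17,ok=F), TRANSFORM:P1(v=0,ok=F), EMIT:-] out:-; bubbles=1
Tick 4: [PARSE:-, VALIDATE:P3(v=9,ok=F), TRANSFORM:P2(v=0,ok=F), EMIT:P1(v=0,ok=F)] out:-; bubbles=1
Tick 5: [PARSE:P4(v=10,ok=F), VALIDATE:-, TRANSFORM:P3(v=0,ok=F), EMIT:P2(v=0,ok=F)] out:P1(v=0); bubbles=1
Tick 6: [PARSE:-, VALIDATE:P4(v=10,ok=T), TRANSFORM:-, EMIT:P3(v=0,ok=F)] out:P2(v=0); bubbles=2
Tick 7: [PARSE:P5(v=6,ok=F), VALIDATE:-, TRANSFORM:P4(v=30,ok=T), EMIT:-] out:P3(v=0); bubbles=2
Tick 8: [PARSE:-, VALIDATE:P5(v=6,ok=F), TRANSFORM:-, EMIT:P4(v=30,ok=T)] out:-; bubbles=2
Tick 9: [PARSE:P6(v=16,ok=F), VALIDATE:-, TRANSFORM:P5(v=0,ok=F), EMIT:-] out:P4(v=30); bubbles=2
Tick 10: [PARSE:-, VALIDATE:P6(v=16,ok=F), TRANSFORM:-, EMIT:P5(v=0,ok=F)] out:-; bubbles=2
Tick 11: [PARSE:-, VALIDATE:-, TRANSFORM:P6(v=0,ok=F), EMIT:-] out:P5(v=0); bubbles=3
Tick 12: [PARSE:-, VALIDATE:-, TRANSFORM:-, EMIT:P6(v=0,ok=F)] out:-; bubbles=3
Tick 13: [PARSE:-, VALIDATE:-, TRANSFORM:-, EMIT:-] out:P6(v=0); bubbles=4
Total bubble-slots: 28

Answer: 28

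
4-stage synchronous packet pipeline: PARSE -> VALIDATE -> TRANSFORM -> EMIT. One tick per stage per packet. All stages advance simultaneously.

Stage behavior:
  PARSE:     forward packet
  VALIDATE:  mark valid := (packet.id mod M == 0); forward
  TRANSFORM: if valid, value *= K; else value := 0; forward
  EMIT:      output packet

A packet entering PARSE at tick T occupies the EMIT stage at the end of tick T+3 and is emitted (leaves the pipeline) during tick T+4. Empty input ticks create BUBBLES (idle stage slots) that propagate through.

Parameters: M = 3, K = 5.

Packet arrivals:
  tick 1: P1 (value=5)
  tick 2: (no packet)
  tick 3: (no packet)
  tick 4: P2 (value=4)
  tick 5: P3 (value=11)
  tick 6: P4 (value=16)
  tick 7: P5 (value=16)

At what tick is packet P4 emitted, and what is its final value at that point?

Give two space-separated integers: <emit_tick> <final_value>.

Tick 1: [PARSE:P1(v=5,ok=F), VALIDATE:-, TRANSFORM:-, EMIT:-] out:-; in:P1
Tick 2: [PARSE:-, VALIDATE:P1(v=5,ok=F), TRANSFORM:-, EMIT:-] out:-; in:-
Tick 3: [PARSE:-, VALIDATE:-, TRANSFORM:P1(v=0,ok=F), EMIT:-] out:-; in:-
Tick 4: [PARSE:P2(v=4,ok=F), VALIDATE:-, TRANSFORM:-, EMIT:P1(v=0,ok=F)] out:-; in:P2
Tick 5: [PARSE:P3(v=11,ok=F), VALIDATE:P2(v=4,ok=F), TRANSFORM:-, EMIT:-] out:P1(v=0); in:P3
Tick 6: [PARSE:P4(v=16,ok=F), VALIDATE:P3(v=11,ok=T), TRANSFORM:P2(v=0,ok=F), EMIT:-] out:-; in:P4
Tick 7: [PARSE:P5(v=16,ok=F), VALIDATE:P4(v=16,ok=F), TRANSFORM:P3(v=55,ok=T), EMIT:P2(v=0,ok=F)] out:-; in:P5
Tick 8: [PARSE:-, VALIDATE:P5(v=16,ok=F), TRANSFORM:P4(v=0,ok=F), EMIT:P3(v=55,ok=T)] out:P2(v=0); in:-
Tick 9: [PARSE:-, VALIDATE:-, TRANSFORM:P5(v=0,ok=F), EMIT:P4(v=0,ok=F)] out:P3(v=55); in:-
Tick 10: [PARSE:-, VALIDATE:-, TRANSFORM:-, EMIT:P5(v=0,ok=F)] out:P4(v=0); in:-
Tick 11: [PARSE:-, VALIDATE:-, TRANSFORM:-, EMIT:-] out:P5(v=0); in:-
P4: arrives tick 6, valid=False (id=4, id%3=1), emit tick 10, final value 0

Answer: 10 0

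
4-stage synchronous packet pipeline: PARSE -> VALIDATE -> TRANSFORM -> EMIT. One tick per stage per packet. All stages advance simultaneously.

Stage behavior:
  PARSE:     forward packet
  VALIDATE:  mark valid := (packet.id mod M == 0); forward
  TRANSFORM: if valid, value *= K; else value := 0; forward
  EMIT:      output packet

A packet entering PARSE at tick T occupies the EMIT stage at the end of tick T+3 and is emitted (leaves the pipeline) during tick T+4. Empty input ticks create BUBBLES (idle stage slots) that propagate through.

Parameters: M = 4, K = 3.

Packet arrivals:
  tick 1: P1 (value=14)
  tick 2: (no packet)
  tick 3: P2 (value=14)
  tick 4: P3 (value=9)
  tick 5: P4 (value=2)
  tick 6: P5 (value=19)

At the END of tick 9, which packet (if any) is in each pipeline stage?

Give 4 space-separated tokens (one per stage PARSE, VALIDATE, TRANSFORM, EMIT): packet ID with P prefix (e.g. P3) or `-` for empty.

Answer: - - - P5

Derivation:
Tick 1: [PARSE:P1(v=14,ok=F), VALIDATE:-, TRANSFORM:-, EMIT:-] out:-; in:P1
Tick 2: [PARSE:-, VALIDATE:P1(v=14,ok=F), TRANSFORM:-, EMIT:-] out:-; in:-
Tick 3: [PARSE:P2(v=14,ok=F), VALIDATE:-, TRANSFORM:P1(v=0,ok=F), EMIT:-] out:-; in:P2
Tick 4: [PARSE:P3(v=9,ok=F), VALIDATE:P2(v=14,ok=F), TRANSFORM:-, EMIT:P1(v=0,ok=F)] out:-; in:P3
Tick 5: [PARSE:P4(v=2,ok=F), VALIDATE:P3(v=9,ok=F), TRANSFORM:P2(v=0,ok=F), EMIT:-] out:P1(v=0); in:P4
Tick 6: [PARSE:P5(v=19,ok=F), VALIDATE:P4(v=2,ok=T), TRANSFORM:P3(v=0,ok=F), EMIT:P2(v=0,ok=F)] out:-; in:P5
Tick 7: [PARSE:-, VALIDATE:P5(v=19,ok=F), TRANSFORM:P4(v=6,ok=T), EMIT:P3(v=0,ok=F)] out:P2(v=0); in:-
Tick 8: [PARSE:-, VALIDATE:-, TRANSFORM:P5(v=0,ok=F), EMIT:P4(v=6,ok=T)] out:P3(v=0); in:-
Tick 9: [PARSE:-, VALIDATE:-, TRANSFORM:-, EMIT:P5(v=0,ok=F)] out:P4(v=6); in:-
At end of tick 9: ['-', '-', '-', 'P5']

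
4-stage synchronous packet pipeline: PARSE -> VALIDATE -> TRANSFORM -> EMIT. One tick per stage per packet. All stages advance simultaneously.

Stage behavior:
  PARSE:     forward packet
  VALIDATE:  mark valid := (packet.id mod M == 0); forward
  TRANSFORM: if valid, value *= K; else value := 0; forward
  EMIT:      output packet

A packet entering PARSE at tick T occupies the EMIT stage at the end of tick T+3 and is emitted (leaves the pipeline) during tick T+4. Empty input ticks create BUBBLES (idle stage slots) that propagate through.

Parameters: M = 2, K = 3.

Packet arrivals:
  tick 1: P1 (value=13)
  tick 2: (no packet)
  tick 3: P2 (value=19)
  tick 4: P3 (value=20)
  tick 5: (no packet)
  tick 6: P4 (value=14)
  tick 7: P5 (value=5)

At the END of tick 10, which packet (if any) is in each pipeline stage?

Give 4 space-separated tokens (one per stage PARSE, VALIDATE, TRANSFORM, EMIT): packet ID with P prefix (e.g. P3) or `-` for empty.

Answer: - - - P5

Derivation:
Tick 1: [PARSE:P1(v=13,ok=F), VALIDATE:-, TRANSFORM:-, EMIT:-] out:-; in:P1
Tick 2: [PARSE:-, VALIDATE:P1(v=13,ok=F), TRANSFORM:-, EMIT:-] out:-; in:-
Tick 3: [PARSE:P2(v=19,ok=F), VALIDATE:-, TRANSFORM:P1(v=0,ok=F), EMIT:-] out:-; in:P2
Tick 4: [PARSE:P3(v=20,ok=F), VALIDATE:P2(v=19,ok=T), TRANSFORM:-, EMIT:P1(v=0,ok=F)] out:-; in:P3
Tick 5: [PARSE:-, VALIDATE:P3(v=20,ok=F), TRANSFORM:P2(v=57,ok=T), EMIT:-] out:P1(v=0); in:-
Tick 6: [PARSE:P4(v=14,ok=F), VALIDATE:-, TRANSFORM:P3(v=0,ok=F), EMIT:P2(v=57,ok=T)] out:-; in:P4
Tick 7: [PARSE:P5(v=5,ok=F), VALIDATE:P4(v=14,ok=T), TRANSFORM:-, EMIT:P3(v=0,ok=F)] out:P2(v=57); in:P5
Tick 8: [PARSE:-, VALIDATE:P5(v=5,ok=F), TRANSFORM:P4(v=42,ok=T), EMIT:-] out:P3(v=0); in:-
Tick 9: [PARSE:-, VALIDATE:-, TRANSFORM:P5(v=0,ok=F), EMIT:P4(v=42,ok=T)] out:-; in:-
Tick 10: [PARSE:-, VALIDATE:-, TRANSFORM:-, EMIT:P5(v=0,ok=F)] out:P4(v=42); in:-
At end of tick 10: ['-', '-', '-', 'P5']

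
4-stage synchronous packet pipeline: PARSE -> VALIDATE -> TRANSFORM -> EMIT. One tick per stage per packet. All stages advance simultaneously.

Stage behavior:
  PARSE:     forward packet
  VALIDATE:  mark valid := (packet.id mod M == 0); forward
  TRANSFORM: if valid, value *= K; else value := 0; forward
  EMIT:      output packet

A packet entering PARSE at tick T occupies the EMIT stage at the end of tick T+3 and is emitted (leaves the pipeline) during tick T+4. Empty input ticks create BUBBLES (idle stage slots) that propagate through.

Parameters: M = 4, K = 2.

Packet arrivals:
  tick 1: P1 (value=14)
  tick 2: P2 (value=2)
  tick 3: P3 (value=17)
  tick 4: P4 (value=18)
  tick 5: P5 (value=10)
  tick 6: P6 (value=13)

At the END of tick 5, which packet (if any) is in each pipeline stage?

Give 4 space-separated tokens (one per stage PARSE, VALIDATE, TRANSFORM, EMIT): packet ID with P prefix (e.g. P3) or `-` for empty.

Tick 1: [PARSE:P1(v=14,ok=F), VALIDATE:-, TRANSFORM:-, EMIT:-] out:-; in:P1
Tick 2: [PARSE:P2(v=2,ok=F), VALIDATE:P1(v=14,ok=F), TRANSFORM:-, EMIT:-] out:-; in:P2
Tick 3: [PARSE:P3(v=17,ok=F), VALIDATE:P2(v=2,ok=F), TRANSFORM:P1(v=0,ok=F), EMIT:-] out:-; in:P3
Tick 4: [PARSE:P4(v=18,ok=F), VALIDATE:P3(v=17,ok=F), TRANSFORM:P2(v=0,ok=F), EMIT:P1(v=0,ok=F)] out:-; in:P4
Tick 5: [PARSE:P5(v=10,ok=F), VALIDATE:P4(v=18,ok=T), TRANSFORM:P3(v=0,ok=F), EMIT:P2(v=0,ok=F)] out:P1(v=0); in:P5
At end of tick 5: ['P5', 'P4', 'P3', 'P2']

Answer: P5 P4 P3 P2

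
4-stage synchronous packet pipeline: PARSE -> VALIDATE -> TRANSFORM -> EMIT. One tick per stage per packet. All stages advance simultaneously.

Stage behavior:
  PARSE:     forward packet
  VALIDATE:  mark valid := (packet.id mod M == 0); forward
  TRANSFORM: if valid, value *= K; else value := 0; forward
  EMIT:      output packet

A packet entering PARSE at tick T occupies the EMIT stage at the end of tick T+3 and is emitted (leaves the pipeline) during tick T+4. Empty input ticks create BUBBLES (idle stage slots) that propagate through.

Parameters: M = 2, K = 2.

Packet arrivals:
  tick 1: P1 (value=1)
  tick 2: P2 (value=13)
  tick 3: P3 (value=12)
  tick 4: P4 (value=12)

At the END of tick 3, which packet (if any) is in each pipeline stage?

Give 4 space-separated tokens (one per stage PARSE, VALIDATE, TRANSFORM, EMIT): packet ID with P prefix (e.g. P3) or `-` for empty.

Tick 1: [PARSE:P1(v=1,ok=F), VALIDATE:-, TRANSFORM:-, EMIT:-] out:-; in:P1
Tick 2: [PARSE:P2(v=13,ok=F), VALIDATE:P1(v=1,ok=F), TRANSFORM:-, EMIT:-] out:-; in:P2
Tick 3: [PARSE:P3(v=12,ok=F), VALIDATE:P2(v=13,ok=T), TRANSFORM:P1(v=0,ok=F), EMIT:-] out:-; in:P3
At end of tick 3: ['P3', 'P2', 'P1', '-']

Answer: P3 P2 P1 -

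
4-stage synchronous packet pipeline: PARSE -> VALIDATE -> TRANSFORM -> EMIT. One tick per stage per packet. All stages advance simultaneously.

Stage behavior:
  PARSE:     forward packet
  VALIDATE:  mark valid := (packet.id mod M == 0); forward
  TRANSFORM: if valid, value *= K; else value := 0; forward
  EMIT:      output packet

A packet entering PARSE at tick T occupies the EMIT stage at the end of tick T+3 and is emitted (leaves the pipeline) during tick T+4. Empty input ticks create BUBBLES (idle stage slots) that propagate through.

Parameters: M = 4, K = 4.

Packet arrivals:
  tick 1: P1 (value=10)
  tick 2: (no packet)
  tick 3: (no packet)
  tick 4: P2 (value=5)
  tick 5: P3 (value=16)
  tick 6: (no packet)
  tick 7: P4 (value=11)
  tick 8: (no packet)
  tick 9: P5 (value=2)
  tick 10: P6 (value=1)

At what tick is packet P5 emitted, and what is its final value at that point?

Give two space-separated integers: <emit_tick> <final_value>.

Tick 1: [PARSE:P1(v=10,ok=F), VALIDATE:-, TRANSFORM:-, EMIT:-] out:-; in:P1
Tick 2: [PARSE:-, VALIDATE:P1(v=10,ok=F), TRANSFORM:-, EMIT:-] out:-; in:-
Tick 3: [PARSE:-, VALIDATE:-, TRANSFORM:P1(v=0,ok=F), EMIT:-] out:-; in:-
Tick 4: [PARSE:P2(v=5,ok=F), VALIDATE:-, TRANSFORM:-, EMIT:P1(v=0,ok=F)] out:-; in:P2
Tick 5: [PARSE:P3(v=16,ok=F), VALIDATE:P2(v=5,ok=F), TRANSFORM:-, EMIT:-] out:P1(v=0); in:P3
Tick 6: [PARSE:-, VALIDATE:P3(v=16,ok=F), TRANSFORM:P2(v=0,ok=F), EMIT:-] out:-; in:-
Tick 7: [PARSE:P4(v=11,ok=F), VALIDATE:-, TRANSFORM:P3(v=0,ok=F), EMIT:P2(v=0,ok=F)] out:-; in:P4
Tick 8: [PARSE:-, VALIDATE:P4(v=11,ok=T), TRANSFORM:-, EMIT:P3(v=0,ok=F)] out:P2(v=0); in:-
Tick 9: [PARSE:P5(v=2,ok=F), VALIDATE:-, TRANSFORM:P4(v=44,ok=T), EMIT:-] out:P3(v=0); in:P5
Tick 10: [PARSE:P6(v=1,ok=F), VALIDATE:P5(v=2,ok=F), TRANSFORM:-, EMIT:P4(v=44,ok=T)] out:-; in:P6
Tick 11: [PARSE:-, VALIDATE:P6(v=1,ok=F), TRANSFORM:P5(v=0,ok=F), EMIT:-] out:P4(v=44); in:-
Tick 12: [PARSE:-, VALIDATE:-, TRANSFORM:P6(v=0,ok=F), EMIT:P5(v=0,ok=F)] out:-; in:-
Tick 13: [PARSE:-, VALIDATE:-, TRANSFORM:-, EMIT:P6(v=0,ok=F)] out:P5(v=0); in:-
Tick 14: [PARSE:-, VALIDATE:-, TRANSFORM:-, EMIT:-] out:P6(v=0); in:-
P5: arrives tick 9, valid=False (id=5, id%4=1), emit tick 13, final value 0

Answer: 13 0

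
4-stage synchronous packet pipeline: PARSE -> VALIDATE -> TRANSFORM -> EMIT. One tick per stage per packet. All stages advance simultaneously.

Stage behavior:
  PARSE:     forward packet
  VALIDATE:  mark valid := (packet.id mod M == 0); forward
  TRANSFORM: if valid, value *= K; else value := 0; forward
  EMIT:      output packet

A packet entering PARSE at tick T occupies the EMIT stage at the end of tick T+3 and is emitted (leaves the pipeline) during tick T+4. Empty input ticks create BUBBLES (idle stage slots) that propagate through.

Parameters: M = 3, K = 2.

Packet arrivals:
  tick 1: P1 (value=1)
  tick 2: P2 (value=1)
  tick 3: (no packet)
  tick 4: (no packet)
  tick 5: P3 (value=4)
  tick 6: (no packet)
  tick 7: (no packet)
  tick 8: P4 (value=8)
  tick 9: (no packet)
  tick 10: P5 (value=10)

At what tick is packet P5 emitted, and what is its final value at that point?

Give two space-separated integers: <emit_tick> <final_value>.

Tick 1: [PARSE:P1(v=1,ok=F), VALIDATE:-, TRANSFORM:-, EMIT:-] out:-; in:P1
Tick 2: [PARSE:P2(v=1,ok=F), VALIDATE:P1(v=1,ok=F), TRANSFORM:-, EMIT:-] out:-; in:P2
Tick 3: [PARSE:-, VALIDATE:P2(v=1,ok=F), TRANSFORM:P1(v=0,ok=F), EMIT:-] out:-; in:-
Tick 4: [PARSE:-, VALIDATE:-, TRANSFORM:P2(v=0,ok=F), EMIT:P1(v=0,ok=F)] out:-; in:-
Tick 5: [PARSE:P3(v=4,ok=F), VALIDATE:-, TRANSFORM:-, EMIT:P2(v=0,ok=F)] out:P1(v=0); in:P3
Tick 6: [PARSE:-, VALIDATE:P3(v=4,ok=T), TRANSFORM:-, EMIT:-] out:P2(v=0); in:-
Tick 7: [PARSE:-, VALIDATE:-, TRANSFORM:P3(v=8,ok=T), EMIT:-] out:-; in:-
Tick 8: [PARSE:P4(v=8,ok=F), VALIDATE:-, TRANSFORM:-, EMIT:P3(v=8,ok=T)] out:-; in:P4
Tick 9: [PARSE:-, VALIDATE:P4(v=8,ok=F), TRANSFORM:-, EMIT:-] out:P3(v=8); in:-
Tick 10: [PARSE:P5(v=10,ok=F), VALIDATE:-, TRANSFORM:P4(v=0,ok=F), EMIT:-] out:-; in:P5
Tick 11: [PARSE:-, VALIDATE:P5(v=10,ok=F), TRANSFORM:-, EMIT:P4(v=0,ok=F)] out:-; in:-
Tick 12: [PARSE:-, VALIDATE:-, TRANSFORM:P5(v=0,ok=F), EMIT:-] out:P4(v=0); in:-
Tick 13: [PARSE:-, VALIDATE:-, TRANSFORM:-, EMIT:P5(v=0,ok=F)] out:-; in:-
Tick 14: [PARSE:-, VALIDATE:-, TRANSFORM:-, EMIT:-] out:P5(v=0); in:-
P5: arrives tick 10, valid=False (id=5, id%3=2), emit tick 14, final value 0

Answer: 14 0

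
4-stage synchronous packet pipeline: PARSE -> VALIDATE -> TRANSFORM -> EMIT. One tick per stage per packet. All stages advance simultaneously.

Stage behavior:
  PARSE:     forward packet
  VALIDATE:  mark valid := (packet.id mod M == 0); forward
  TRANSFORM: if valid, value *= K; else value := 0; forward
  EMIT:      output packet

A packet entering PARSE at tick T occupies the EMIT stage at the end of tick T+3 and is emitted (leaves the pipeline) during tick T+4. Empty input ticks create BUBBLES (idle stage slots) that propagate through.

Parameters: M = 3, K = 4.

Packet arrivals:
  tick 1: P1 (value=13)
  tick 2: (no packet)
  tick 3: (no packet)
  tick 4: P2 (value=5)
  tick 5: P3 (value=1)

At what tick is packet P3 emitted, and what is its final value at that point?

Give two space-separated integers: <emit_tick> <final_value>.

Answer: 9 4

Derivation:
Tick 1: [PARSE:P1(v=13,ok=F), VALIDATE:-, TRANSFORM:-, EMIT:-] out:-; in:P1
Tick 2: [PARSE:-, VALIDATE:P1(v=13,ok=F), TRANSFORM:-, EMIT:-] out:-; in:-
Tick 3: [PARSE:-, VALIDATE:-, TRANSFORM:P1(v=0,ok=F), EMIT:-] out:-; in:-
Tick 4: [PARSE:P2(v=5,ok=F), VALIDATE:-, TRANSFORM:-, EMIT:P1(v=0,ok=F)] out:-; in:P2
Tick 5: [PARSE:P3(v=1,ok=F), VALIDATE:P2(v=5,ok=F), TRANSFORM:-, EMIT:-] out:P1(v=0); in:P3
Tick 6: [PARSE:-, VALIDATE:P3(v=1,ok=T), TRANSFORM:P2(v=0,ok=F), EMIT:-] out:-; in:-
Tick 7: [PARSE:-, VALIDATE:-, TRANSFORM:P3(v=4,ok=T), EMIT:P2(v=0,ok=F)] out:-; in:-
Tick 8: [PARSE:-, VALIDATE:-, TRANSFORM:-, EMIT:P3(v=4,ok=T)] out:P2(v=0); in:-
Tick 9: [PARSE:-, VALIDATE:-, TRANSFORM:-, EMIT:-] out:P3(v=4); in:-
P3: arrives tick 5, valid=True (id=3, id%3=0), emit tick 9, final value 4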